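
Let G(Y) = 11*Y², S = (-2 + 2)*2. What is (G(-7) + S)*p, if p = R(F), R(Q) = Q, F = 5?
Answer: 2695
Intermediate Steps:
p = 5
S = 0 (S = 0*2 = 0)
(G(-7) + S)*p = (11*(-7)² + 0)*5 = (11*49 + 0)*5 = (539 + 0)*5 = 539*5 = 2695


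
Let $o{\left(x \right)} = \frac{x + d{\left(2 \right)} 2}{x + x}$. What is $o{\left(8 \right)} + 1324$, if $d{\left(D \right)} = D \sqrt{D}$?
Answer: $\frac{2649}{2} + \frac{\sqrt{2}}{4} \approx 1324.9$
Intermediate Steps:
$d{\left(D \right)} = D^{\frac{3}{2}}$
$o{\left(x \right)} = \frac{x + 4 \sqrt{2}}{2 x}$ ($o{\left(x \right)} = \frac{x + 2^{\frac{3}{2}} \cdot 2}{x + x} = \frac{x + 2 \sqrt{2} \cdot 2}{2 x} = \left(x + 4 \sqrt{2}\right) \frac{1}{2 x} = \frac{x + 4 \sqrt{2}}{2 x}$)
$o{\left(8 \right)} + 1324 = \frac{8 + 4 \sqrt{2}}{2 \cdot 8} + 1324 = \frac{1}{2} \cdot \frac{1}{8} \left(8 + 4 \sqrt{2}\right) + 1324 = \left(\frac{1}{2} + \frac{\sqrt{2}}{4}\right) + 1324 = \frac{2649}{2} + \frac{\sqrt{2}}{4}$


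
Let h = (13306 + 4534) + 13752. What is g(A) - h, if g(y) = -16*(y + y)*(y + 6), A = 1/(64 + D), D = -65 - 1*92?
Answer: -273221384/8649 ≈ -31590.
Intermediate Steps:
D = -157 (D = -65 - 92 = -157)
h = 31592 (h = 17840 + 13752 = 31592)
A = -1/93 (A = 1/(64 - 157) = 1/(-93) = -1/93 ≈ -0.010753)
g(y) = -32*y*(6 + y) (g(y) = -16*2*y*(6 + y) = -32*y*(6 + y))
g(A) - h = -32*(-1/93)*(6 - 1/93) - 1*31592 = -32*(-1/93)*557/93 - 31592 = 17824/8649 - 31592 = -273221384/8649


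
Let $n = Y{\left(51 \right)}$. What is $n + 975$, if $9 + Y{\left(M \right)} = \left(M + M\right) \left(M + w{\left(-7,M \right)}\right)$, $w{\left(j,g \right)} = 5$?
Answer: $6678$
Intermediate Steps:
$Y{\left(M \right)} = -9 + 2 M \left(5 + M\right)$ ($Y{\left(M \right)} = -9 + \left(M + M\right) \left(M + 5\right) = -9 + 2 M \left(5 + M\right)$)
$n = 5703$ ($n = -9 + 2 \cdot 51^{2} + 10 \cdot 51 = -9 + 2 \cdot 2601 + 510 = -9 + 5202 + 510 = 5703$)
$n + 975 = 5703 + 975 = 6678$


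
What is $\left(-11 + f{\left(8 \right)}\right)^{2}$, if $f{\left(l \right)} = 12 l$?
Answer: $7225$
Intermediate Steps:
$\left(-11 + f{\left(8 \right)}\right)^{2} = \left(-11 + 12 \cdot 8\right)^{2} = \left(-11 + 96\right)^{2} = 85^{2} = 7225$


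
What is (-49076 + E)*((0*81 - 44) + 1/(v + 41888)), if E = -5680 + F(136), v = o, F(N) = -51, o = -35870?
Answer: 4837466779/2006 ≈ 2.4115e+6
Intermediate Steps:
v = -35870
E = -5731 (E = -5680 - 51 = -5731)
(-49076 + E)*((0*81 - 44) + 1/(v + 41888)) = (-49076 - 5731)*((0*81 - 44) + 1/(-35870 + 41888)) = -54807*((0 - 44) + 1/6018) = -54807*(-44 + 1/6018) = -54807*(-264791/6018) = 4837466779/2006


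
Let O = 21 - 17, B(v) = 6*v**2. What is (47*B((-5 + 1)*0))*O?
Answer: 0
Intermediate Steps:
O = 4
(47*B((-5 + 1)*0))*O = (47*(6*((-5 + 1)*0)**2))*4 = (47*(6*(-4*0)**2))*4 = (47*(6*0**2))*4 = (47*(6*0))*4 = (47*0)*4 = 0*4 = 0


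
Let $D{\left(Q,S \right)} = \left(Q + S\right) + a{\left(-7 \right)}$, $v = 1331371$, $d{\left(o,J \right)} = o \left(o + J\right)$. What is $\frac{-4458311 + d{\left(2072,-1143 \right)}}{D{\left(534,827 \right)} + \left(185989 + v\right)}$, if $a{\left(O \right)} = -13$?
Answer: $- \frac{2533423}{1518708} \approx -1.6681$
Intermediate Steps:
$d{\left(o,J \right)} = o \left(J + o\right)$
$D{\left(Q,S \right)} = -13 + Q + S$ ($D{\left(Q,S \right)} = \left(Q + S\right) - 13 = -13 + Q + S$)
$\frac{-4458311 + d{\left(2072,-1143 \right)}}{D{\left(534,827 \right)} + \left(185989 + v\right)} = \frac{-4458311 + 2072 \left(-1143 + 2072\right)}{\left(-13 + 534 + 827\right) + \left(185989 + 1331371\right)} = \frac{-4458311 + 2072 \cdot 929}{1348 + 1517360} = \frac{-4458311 + 1924888}{1518708} = \left(-2533423\right) \frac{1}{1518708} = - \frac{2533423}{1518708}$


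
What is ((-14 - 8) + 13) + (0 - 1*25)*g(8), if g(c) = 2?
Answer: -59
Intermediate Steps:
((-14 - 8) + 13) + (0 - 1*25)*g(8) = ((-14 - 8) + 13) + (0 - 1*25)*2 = (-22 + 13) + (0 - 25)*2 = -9 - 25*2 = -9 - 50 = -59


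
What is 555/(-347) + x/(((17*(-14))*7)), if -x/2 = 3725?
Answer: 830260/289051 ≈ 2.8724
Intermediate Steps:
x = -7450 (x = -2*3725 = -7450)
555/(-347) + x/(((17*(-14))*7)) = 555/(-347) - 7450/((17*(-14))*7) = 555*(-1/347) - 7450/((-238*7)) = -555/347 - 7450/(-1666) = -555/347 - 7450*(-1/1666) = -555/347 + 3725/833 = 830260/289051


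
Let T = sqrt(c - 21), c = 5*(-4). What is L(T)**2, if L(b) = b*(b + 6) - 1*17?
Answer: 1888 - 696*I*sqrt(41) ≈ 1888.0 - 4456.6*I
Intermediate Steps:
c = -20
T = I*sqrt(41) (T = sqrt(-20 - 21) = sqrt(-41) = I*sqrt(41) ≈ 6.4031*I)
L(b) = -17 + b*(6 + b) (L(b) = b*(6 + b) - 17 = -17 + b*(6 + b))
L(T)**2 = (-17 + (I*sqrt(41))**2 + 6*(I*sqrt(41)))**2 = (-17 - 41 + 6*I*sqrt(41))**2 = (-58 + 6*I*sqrt(41))**2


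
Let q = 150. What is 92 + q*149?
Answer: 22442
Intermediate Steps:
92 + q*149 = 92 + 150*149 = 92 + 22350 = 22442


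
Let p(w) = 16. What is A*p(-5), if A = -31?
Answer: -496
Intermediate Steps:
A*p(-5) = -31*16 = -496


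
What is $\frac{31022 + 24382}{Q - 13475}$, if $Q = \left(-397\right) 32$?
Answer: $- \frac{55404}{26179} \approx -2.1164$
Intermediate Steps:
$Q = -12704$
$\frac{31022 + 24382}{Q - 13475} = \frac{31022 + 24382}{-12704 - 13475} = \frac{55404}{-26179} = 55404 \left(- \frac{1}{26179}\right) = - \frac{55404}{26179}$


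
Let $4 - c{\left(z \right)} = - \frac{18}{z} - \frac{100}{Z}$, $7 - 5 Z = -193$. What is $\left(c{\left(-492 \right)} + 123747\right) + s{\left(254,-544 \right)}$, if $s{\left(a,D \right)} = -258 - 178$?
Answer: $\frac{5056016}{41} \approx 1.2332 \cdot 10^{5}$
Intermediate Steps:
$Z = 40$ ($Z = \frac{7}{5} - - \frac{193}{5} = \frac{7}{5} + \frac{193}{5} = 40$)
$c{\left(z \right)} = \frac{13}{2} + \frac{18}{z}$ ($c{\left(z \right)} = 4 - \left(- \frac{18}{z} - \frac{100}{40}\right) = 4 - \left(- \frac{18}{z} - \frac{5}{2}\right) = 4 - \left(- \frac{5}{2} - \frac{18}{z}\right) = 4 + \left(\frac{5}{2} + \frac{18}{z}\right) = \frac{13}{2} + \frac{18}{z}$)
$s{\left(a,D \right)} = -436$ ($s{\left(a,D \right)} = -258 - 178 = -436$)
$\left(c{\left(-492 \right)} + 123747\right) + s{\left(254,-544 \right)} = \left(\left(\frac{13}{2} + \frac{18}{-492}\right) + 123747\right) - 436 = \left(\left(\frac{13}{2} + 18 \left(- \frac{1}{492}\right)\right) + 123747\right) - 436 = \left(\left(\frac{13}{2} - \frac{3}{82}\right) + 123747\right) - 436 = \left(\frac{265}{41} + 123747\right) - 436 = \frac{5073892}{41} - 436 = \frac{5056016}{41}$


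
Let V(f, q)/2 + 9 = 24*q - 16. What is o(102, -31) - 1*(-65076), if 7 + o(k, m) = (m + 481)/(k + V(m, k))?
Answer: 160980931/2474 ≈ 65069.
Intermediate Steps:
V(f, q) = -50 + 48*q (V(f, q) = -18 + 2*(24*q - 16) = -18 + 2*(-16 + 24*q) = -18 + (-32 + 48*q) = -50 + 48*q)
o(k, m) = -7 + (481 + m)/(-50 + 49*k) (o(k, m) = -7 + (m + 481)/(k + (-50 + 48*k)) = -7 + (481 + m)/(-50 + 49*k))
o(102, -31) - 1*(-65076) = (831 - 31 - 343*102)/(-50 + 49*102) - 1*(-65076) = (831 - 31 - 34986)/(-50 + 4998) + 65076 = -34186/4948 + 65076 = (1/4948)*(-34186) + 65076 = -17093/2474 + 65076 = 160980931/2474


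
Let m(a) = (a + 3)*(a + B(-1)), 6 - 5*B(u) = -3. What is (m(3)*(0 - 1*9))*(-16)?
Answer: 20736/5 ≈ 4147.2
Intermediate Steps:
B(u) = 9/5 (B(u) = 6/5 - ⅕*(-3) = 6/5 + ⅗ = 9/5)
m(a) = (3 + a)*(9/5 + a) (m(a) = (a + 3)*(a + 9/5) = (3 + a)*(9/5 + a))
(m(3)*(0 - 1*9))*(-16) = ((27/5 + 3² + (24/5)*3)*(0 - 1*9))*(-16) = ((27/5 + 9 + 72/5)*(0 - 9))*(-16) = ((144/5)*(-9))*(-16) = -1296/5*(-16) = 20736/5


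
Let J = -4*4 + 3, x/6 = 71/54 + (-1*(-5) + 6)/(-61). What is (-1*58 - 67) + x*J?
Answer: -117206/549 ≈ -213.49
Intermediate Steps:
x = 3737/549 (x = 6*(71/54 + (-1*(-5) + 6)/(-61)) = 6*(71*(1/54) + (5 + 6)*(-1/61)) = 6*(71/54 + 11*(-1/61)) = 6*(71/54 - 11/61) = 6*(3737/3294) = 3737/549 ≈ 6.8069)
J = -13 (J = -16 + 3 = -13)
(-1*58 - 67) + x*J = (-1*58 - 67) + (3737/549)*(-13) = (-58 - 67) - 48581/549 = -125 - 48581/549 = -117206/549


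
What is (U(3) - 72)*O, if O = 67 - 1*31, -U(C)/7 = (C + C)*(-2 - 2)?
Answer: 3456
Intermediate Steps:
U(C) = 56*C (U(C) = -7*(C + C)*(-2 - 2) = -7*2*C*(-4) = -(-56)*C = 56*C)
O = 36 (O = 67 - 31 = 36)
(U(3) - 72)*O = (56*3 - 72)*36 = (168 - 72)*36 = 96*36 = 3456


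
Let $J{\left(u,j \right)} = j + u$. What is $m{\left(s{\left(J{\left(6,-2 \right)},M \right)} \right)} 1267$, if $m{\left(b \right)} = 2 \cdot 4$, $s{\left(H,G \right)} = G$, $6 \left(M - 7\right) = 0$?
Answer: $10136$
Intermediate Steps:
$M = 7$ ($M = 7 + \frac{1}{6} \cdot 0 = 7 + 0 = 7$)
$m{\left(b \right)} = 8$
$m{\left(s{\left(J{\left(6,-2 \right)},M \right)} \right)} 1267 = 8 \cdot 1267 = 10136$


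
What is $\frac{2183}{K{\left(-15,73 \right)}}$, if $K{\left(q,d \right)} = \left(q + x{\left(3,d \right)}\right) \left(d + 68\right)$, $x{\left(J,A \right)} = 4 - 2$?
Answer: $- \frac{2183}{1833} \approx -1.1909$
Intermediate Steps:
$x{\left(J,A \right)} = 2$
$K{\left(q,d \right)} = \left(2 + q\right) \left(68 + d\right)$ ($K{\left(q,d \right)} = \left(q + 2\right) \left(d + 68\right) = \left(2 + q\right) \left(68 + d\right)$)
$\frac{2183}{K{\left(-15,73 \right)}} = \frac{2183}{136 + 2 \cdot 73 + 68 \left(-15\right) + 73 \left(-15\right)} = \frac{2183}{136 + 146 - 1020 - 1095} = \frac{2183}{-1833} = 2183 \left(- \frac{1}{1833}\right) = - \frac{2183}{1833}$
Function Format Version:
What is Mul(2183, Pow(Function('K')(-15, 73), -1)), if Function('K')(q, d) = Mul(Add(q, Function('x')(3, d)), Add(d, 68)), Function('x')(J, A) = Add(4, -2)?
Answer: Rational(-2183, 1833) ≈ -1.1909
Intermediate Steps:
Function('x')(J, A) = 2
Function('K')(q, d) = Mul(Add(2, q), Add(68, d)) (Function('K')(q, d) = Mul(Add(q, 2), Add(d, 68)) = Mul(Add(2, q), Add(68, d)))
Mul(2183, Pow(Function('K')(-15, 73), -1)) = Mul(2183, Pow(Add(136, Mul(2, 73), Mul(68, -15), Mul(73, -15)), -1)) = Mul(2183, Pow(Add(136, 146, -1020, -1095), -1)) = Mul(2183, Pow(-1833, -1)) = Mul(2183, Rational(-1, 1833)) = Rational(-2183, 1833)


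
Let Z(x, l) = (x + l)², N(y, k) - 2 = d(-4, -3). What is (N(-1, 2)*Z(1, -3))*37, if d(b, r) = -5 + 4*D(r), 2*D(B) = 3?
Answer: 444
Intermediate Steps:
D(B) = 3/2 (D(B) = (½)*3 = 3/2)
d(b, r) = 1 (d(b, r) = -5 + 4*(3/2) = -5 + 6 = 1)
N(y, k) = 3 (N(y, k) = 2 + 1 = 3)
Z(x, l) = (l + x)²
(N(-1, 2)*Z(1, -3))*37 = (3*(-3 + 1)²)*37 = (3*(-2)²)*37 = (3*4)*37 = 12*37 = 444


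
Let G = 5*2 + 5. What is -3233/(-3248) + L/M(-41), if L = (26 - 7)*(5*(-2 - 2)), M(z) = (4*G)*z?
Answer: 459371/399504 ≈ 1.1499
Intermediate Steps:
G = 15 (G = 10 + 5 = 15)
M(z) = 60*z (M(z) = (4*15)*z = 60*z)
L = -380 (L = 19*(5*(-4)) = 19*(-20) = -380)
-3233/(-3248) + L/M(-41) = -3233/(-3248) - 380/(60*(-41)) = -3233*(-1/3248) - 380/(-2460) = 3233/3248 - 380*(-1/2460) = 3233/3248 + 19/123 = 459371/399504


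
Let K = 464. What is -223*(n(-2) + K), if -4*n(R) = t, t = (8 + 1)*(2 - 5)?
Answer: -419909/4 ≈ -1.0498e+5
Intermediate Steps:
t = -27 (t = 9*(-3) = -27)
n(R) = 27/4 (n(R) = -¼*(-27) = 27/4)
-223*(n(-2) + K) = -223*(27/4 + 464) = -223*1883/4 = -419909/4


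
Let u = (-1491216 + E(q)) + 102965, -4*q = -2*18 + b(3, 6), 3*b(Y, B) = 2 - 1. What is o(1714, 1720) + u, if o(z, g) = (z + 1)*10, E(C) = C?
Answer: -16453105/12 ≈ -1.3711e+6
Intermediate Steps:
b(Y, B) = ⅓ (b(Y, B) = (2 - 1)/3 = (⅓)*1 = ⅓)
q = 107/12 (q = -(-2*18 + ⅓)/4 = -(-36 + ⅓)/4 = -¼*(-107/3) = 107/12 ≈ 8.9167)
u = -16658905/12 (u = (-1491216 + 107/12) + 102965 = -17894485/12 + 102965 = -16658905/12 ≈ -1.3882e+6)
o(z, g) = 10 + 10*z (o(z, g) = (1 + z)*10 = 10 + 10*z)
o(1714, 1720) + u = (10 + 10*1714) - 16658905/12 = (10 + 17140) - 16658905/12 = 17150 - 16658905/12 = -16453105/12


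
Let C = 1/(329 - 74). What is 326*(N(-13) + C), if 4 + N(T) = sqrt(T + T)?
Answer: -332194/255 + 326*I*sqrt(26) ≈ -1302.7 + 1662.3*I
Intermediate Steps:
N(T) = -4 + sqrt(2)*sqrt(T) (N(T) = -4 + sqrt(T + T) = -4 + sqrt(2*T) = -4 + sqrt(2)*sqrt(T))
C = 1/255 ≈ 0.0039216
326*(N(-13) + C) = 326*((-4 + sqrt(2)*sqrt(-13)) + 1/255) = 326*((-4 + sqrt(2)*(I*sqrt(13))) + 1/255) = 326*((-4 + I*sqrt(26)) + 1/255) = 326*(-1019/255 + I*sqrt(26)) = -332194/255 + 326*I*sqrt(26)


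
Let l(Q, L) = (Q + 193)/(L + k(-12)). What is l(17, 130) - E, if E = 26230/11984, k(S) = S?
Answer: -144625/353528 ≈ -0.40909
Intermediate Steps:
E = 13115/5992 (E = 26230*(1/11984) = 13115/5992 ≈ 2.1888)
l(Q, L) = (193 + Q)/(-12 + L) (l(Q, L) = (Q + 193)/(L - 12) = (193 + Q)/(-12 + L))
l(17, 130) - E = (193 + 17)/(-12 + 130) - 1*13115/5992 = 210/118 - 13115/5992 = (1/118)*210 - 13115/5992 = 105/59 - 13115/5992 = -144625/353528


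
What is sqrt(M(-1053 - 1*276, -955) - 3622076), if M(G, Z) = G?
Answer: I*sqrt(3623405) ≈ 1903.5*I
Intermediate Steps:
sqrt(M(-1053 - 1*276, -955) - 3622076) = sqrt((-1053 - 1*276) - 3622076) = sqrt((-1053 - 276) - 3622076) = sqrt(-1329 - 3622076) = sqrt(-3623405) = I*sqrt(3623405)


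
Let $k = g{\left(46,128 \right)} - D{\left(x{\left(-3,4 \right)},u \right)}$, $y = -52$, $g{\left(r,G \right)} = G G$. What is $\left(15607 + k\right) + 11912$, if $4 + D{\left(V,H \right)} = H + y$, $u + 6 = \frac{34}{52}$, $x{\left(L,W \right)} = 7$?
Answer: $\frac{1143073}{26} \approx 43964.0$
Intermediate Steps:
$g{\left(r,G \right)} = G^{2}$
$u = - \frac{139}{26}$ ($u = -6 + \frac{34}{52} = -6 + 34 \cdot \frac{1}{52} = -6 + \frac{17}{26} = - \frac{139}{26} \approx -5.3462$)
$D{\left(V,H \right)} = -56 + H$ ($D{\left(V,H \right)} = -4 + \left(H - 52\right) = -4 + \left(-52 + H\right) = -56 + H$)
$k = \frac{427579}{26}$ ($k = 128^{2} - \left(-56 - \frac{139}{26}\right) = 16384 - - \frac{1595}{26} = 16384 + \frac{1595}{26} = \frac{427579}{26} \approx 16445.0$)
$\left(15607 + k\right) + 11912 = \left(15607 + \frac{427579}{26}\right) + 11912 = \frac{833361}{26} + 11912 = \frac{1143073}{26}$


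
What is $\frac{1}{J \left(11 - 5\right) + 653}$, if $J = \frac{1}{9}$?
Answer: $\frac{3}{1961} \approx 0.0015298$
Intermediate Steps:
$J = \frac{1}{9} \approx 0.11111$
$\frac{1}{J \left(11 - 5\right) + 653} = \frac{1}{\frac{11 - 5}{9} + 653} = \frac{1}{\frac{1}{9} \cdot 6 + 653} = \frac{1}{\frac{2}{3} + 653} = \frac{1}{\frac{1961}{3}} = \frac{3}{1961}$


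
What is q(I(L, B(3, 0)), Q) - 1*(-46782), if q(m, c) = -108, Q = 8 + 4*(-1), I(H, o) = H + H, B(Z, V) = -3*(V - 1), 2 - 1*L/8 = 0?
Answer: 46674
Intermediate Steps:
L = 16 (L = 16 - 8*0 = 16 + 0 = 16)
B(Z, V) = 3 - 3*V (B(Z, V) = -3*(-1 + V) = 3 - 3*V)
I(H, o) = 2*H
Q = 4 (Q = 8 - 4 = 4)
q(I(L, B(3, 0)), Q) - 1*(-46782) = -108 - 1*(-46782) = -108 + 46782 = 46674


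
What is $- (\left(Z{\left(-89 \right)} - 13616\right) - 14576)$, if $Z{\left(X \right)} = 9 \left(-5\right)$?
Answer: $28237$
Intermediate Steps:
$Z{\left(X \right)} = -45$
$- (\left(Z{\left(-89 \right)} - 13616\right) - 14576) = - (\left(-45 - 13616\right) - 14576) = - (-13661 - 14576) = \left(-1\right) \left(-28237\right) = 28237$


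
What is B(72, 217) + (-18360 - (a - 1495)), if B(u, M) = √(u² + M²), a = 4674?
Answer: -21539 + √52273 ≈ -21310.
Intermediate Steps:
B(u, M) = √(M² + u²)
B(72, 217) + (-18360 - (a - 1495)) = √(217² + 72²) + (-18360 - (4674 - 1495)) = √(47089 + 5184) + (-18360 - 1*3179) = √52273 + (-18360 - 3179) = √52273 - 21539 = -21539 + √52273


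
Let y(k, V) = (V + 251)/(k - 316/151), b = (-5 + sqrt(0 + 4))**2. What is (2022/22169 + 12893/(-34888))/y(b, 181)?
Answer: -4582417967/1029643284096 ≈ -0.0044505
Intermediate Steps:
b = 9 (b = (-5 + sqrt(4))**2 = (-5 + 2)**2 = (-3)**2 = 9)
y(k, V) = (251 + V)/(-316/151 + k) (y(k, V) = (251 + V)/(k - 316*1/151) = (251 + V)/(k - 316/151) = (251 + V)/(-316/151 + k))
(2022/22169 + 12893/(-34888))/y(b, 181) = (2022/22169 + 12893/(-34888))/((151*(251 + 181)/(-316 + 151*9))) = (2022*(1/22169) + 12893*(-1/34888))/((151*432/(-316 + 1359))) = (2022/22169 - 12893/34888)/((151*432/1043)) = -30754483/(110490296*(151*(1/1043)*432)) = -30754483/(110490296*65232/1043) = -30754483/110490296*1043/65232 = -4582417967/1029643284096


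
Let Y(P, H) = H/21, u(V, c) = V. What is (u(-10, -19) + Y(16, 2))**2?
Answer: 43264/441 ≈ 98.104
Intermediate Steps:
Y(P, H) = H/21 (Y(P, H) = H*(1/21) = H/21)
(u(-10, -19) + Y(16, 2))**2 = (-10 + (1/21)*2)**2 = (-10 + 2/21)**2 = (-208/21)**2 = 43264/441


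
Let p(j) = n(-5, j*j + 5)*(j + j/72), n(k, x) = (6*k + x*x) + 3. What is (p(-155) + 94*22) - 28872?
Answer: -725971711987/8 ≈ -9.0747e+10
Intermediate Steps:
n(k, x) = 3 + x**2 + 6*k (n(k, x) = (6*k + x**2) + 3 = (x**2 + 6*k) + 3 = 3 + x**2 + 6*k)
p(j) = 73*j*(-27 + (5 + j**2)**2)/72 (p(j) = (3 + (j*j + 5)**2 + 6*(-5))*(j + j/72) = (3 + (j**2 + 5)**2 - 30)*(j + j*(1/72)) = (3 + (5 + j**2)**2 - 30)*(j + j/72) = (-27 + (5 + j**2)**2)*(73*j/72) = 73*j*(-27 + (5 + j**2)**2)/72)
(p(-155) + 94*22) - 28872 = ((73/72)*(-155)*(-27 + (5 + (-155)**2)**2) + 94*22) - 28872 = ((73/72)*(-155)*(-27 + (5 + 24025)**2) + 2068) - 28872 = ((73/72)*(-155)*(-27 + 24030**2) + 2068) - 28872 = ((73/72)*(-155)*(-27 + 577440900) + 2068) - 28872 = ((73/72)*(-155)*577440873 + 2068) - 28872 = (-725971497555/8 + 2068) - 28872 = -725971481011/8 - 28872 = -725971711987/8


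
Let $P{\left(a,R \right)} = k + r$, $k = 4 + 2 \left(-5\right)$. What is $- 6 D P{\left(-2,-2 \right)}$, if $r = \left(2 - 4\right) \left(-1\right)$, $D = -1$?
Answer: $-24$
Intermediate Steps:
$k = -6$ ($k = 4 - 10 = -6$)
$r = 2$ ($r = \left(-2\right) \left(-1\right) = 2$)
$P{\left(a,R \right)} = -4$ ($P{\left(a,R \right)} = -6 + 2 = -4$)
$- 6 D P{\left(-2,-2 \right)} = \left(-6\right) \left(-1\right) \left(-4\right) = 6 \left(-4\right) = -24$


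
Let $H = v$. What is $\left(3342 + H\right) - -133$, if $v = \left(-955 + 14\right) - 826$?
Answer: $1708$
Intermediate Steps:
$v = -1767$ ($v = -941 - 826 = -1767$)
$H = -1767$
$\left(3342 + H\right) - -133 = \left(3342 - 1767\right) - -133 = 1575 + \left(-64 + 197\right) = 1575 + 133 = 1708$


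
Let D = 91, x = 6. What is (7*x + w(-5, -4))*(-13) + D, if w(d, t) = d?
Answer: -390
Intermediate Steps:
(7*x + w(-5, -4))*(-13) + D = (7*6 - 5)*(-13) + 91 = (42 - 5)*(-13) + 91 = 37*(-13) + 91 = -481 + 91 = -390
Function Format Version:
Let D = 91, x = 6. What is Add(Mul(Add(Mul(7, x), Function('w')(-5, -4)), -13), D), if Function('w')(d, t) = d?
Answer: -390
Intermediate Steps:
Add(Mul(Add(Mul(7, x), Function('w')(-5, -4)), -13), D) = Add(Mul(Add(Mul(7, 6), -5), -13), 91) = Add(Mul(Add(42, -5), -13), 91) = Add(Mul(37, -13), 91) = Add(-481, 91) = -390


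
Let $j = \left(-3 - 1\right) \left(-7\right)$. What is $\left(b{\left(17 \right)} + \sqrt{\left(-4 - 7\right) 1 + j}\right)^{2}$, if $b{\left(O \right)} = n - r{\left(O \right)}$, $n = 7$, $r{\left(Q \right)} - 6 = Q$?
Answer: $\left(16 - \sqrt{17}\right)^{2} \approx 141.06$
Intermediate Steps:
$r{\left(Q \right)} = 6 + Q$
$j = 28$ ($j = \left(-4\right) \left(-7\right) = 28$)
$b{\left(O \right)} = 1 - O$ ($b{\left(O \right)} = 7 - \left(6 + O\right) = 1 - O$)
$\left(b{\left(17 \right)} + \sqrt{\left(-4 - 7\right) 1 + j}\right)^{2} = \left(\left(1 - 17\right) + \sqrt{\left(-4 - 7\right) 1 + 28}\right)^{2} = \left(\left(1 - 17\right) + \sqrt{\left(-11\right) 1 + 28}\right)^{2} = \left(-16 + \sqrt{-11 + 28}\right)^{2} = \left(-16 + \sqrt{17}\right)^{2}$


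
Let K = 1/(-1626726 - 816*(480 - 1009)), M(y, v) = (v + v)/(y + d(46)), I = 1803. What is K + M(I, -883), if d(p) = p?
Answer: -2110481341/2209669638 ≈ -0.95511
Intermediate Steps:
M(y, v) = 2*v/(46 + y) (M(y, v) = (v + v)/(y + 46) = (2*v)/(46 + y) = 2*v/(46 + y))
K = -1/1195062 (K = 1/(-1626726 - 816*(-529)) = 1/(-1626726 + 431664) = 1/(-1195062) = -1/1195062 ≈ -8.3678e-7)
K + M(I, -883) = -1/1195062 + 2*(-883)/(46 + 1803) = -1/1195062 + 2*(-883)/1849 = -1/1195062 + 2*(-883)*(1/1849) = -1/1195062 - 1766/1849 = -2110481341/2209669638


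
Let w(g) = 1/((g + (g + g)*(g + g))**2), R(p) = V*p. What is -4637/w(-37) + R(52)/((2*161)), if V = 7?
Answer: -3155026777345/23 ≈ -1.3718e+11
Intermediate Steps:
R(p) = 7*p
w(g) = (g + 4*g**2)**(-2) (w(g) = 1/((g + (2*g)*(2*g))**2) = 1/((g + 4*g**2)**2) = (g + 4*g**2)**(-2))
-4637/w(-37) + R(52)/((2*161)) = -4637*1369*(1 + 4*(-37))**2 + (7*52)/((2*161)) = -4637*1369*(1 - 148)**2 + 364/322 = -4637/((1/1369)/(-147)**2) + 364*(1/322) = -4637/((1/1369)*(1/21609)) + 26/23 = -4637/1/29582721 + 26/23 = -4637*29582721 + 26/23 = -137175077277 + 26/23 = -3155026777345/23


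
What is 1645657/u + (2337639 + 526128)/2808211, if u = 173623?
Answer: 5118567907468/487570018453 ≈ 10.498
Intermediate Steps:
1645657/u + (2337639 + 526128)/2808211 = 1645657/173623 + (2337639 + 526128)/2808211 = 1645657*(1/173623) + 2863767*(1/2808211) = 1645657/173623 + 2863767/2808211 = 5118567907468/487570018453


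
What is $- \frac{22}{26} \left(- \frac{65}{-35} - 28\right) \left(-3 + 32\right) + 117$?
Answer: $\frac{69024}{91} \approx 758.51$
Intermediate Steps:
$- \frac{22}{26} \left(- \frac{65}{-35} - 28\right) \left(-3 + 32\right) + 117 = \left(-22\right) \frac{1}{26} \left(\left(-65\right) \left(- \frac{1}{35}\right) - 28\right) 29 + 117 = - \frac{11 \left(\frac{13}{7} - 28\right) 29}{13} + 117 = - \frac{11 \left(\left(- \frac{183}{7}\right) 29\right)}{13} + 117 = \left(- \frac{11}{13}\right) \left(- \frac{5307}{7}\right) + 117 = \frac{58377}{91} + 117 = \frac{69024}{91}$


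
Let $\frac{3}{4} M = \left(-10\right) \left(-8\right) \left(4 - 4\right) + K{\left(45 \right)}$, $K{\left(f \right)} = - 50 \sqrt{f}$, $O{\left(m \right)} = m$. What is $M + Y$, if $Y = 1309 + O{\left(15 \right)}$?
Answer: $1324 - 200 \sqrt{5} \approx 876.79$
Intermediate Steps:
$M = - 200 \sqrt{5}$ ($M = \frac{4 \left(\left(-10\right) \left(-8\right) \left(4 - 4\right) - 50 \sqrt{45}\right)}{3} = \frac{4 \left(80 \cdot 0 - 50 \cdot 3 \sqrt{5}\right)}{3} = \frac{4 \left(0 - 150 \sqrt{5}\right)}{3} = \frac{4 \left(- 150 \sqrt{5}\right)}{3} = - 200 \sqrt{5} \approx -447.21$)
$Y = 1324$ ($Y = 1309 + 15 = 1324$)
$M + Y = - 200 \sqrt{5} + 1324 = 1324 - 200 \sqrt{5}$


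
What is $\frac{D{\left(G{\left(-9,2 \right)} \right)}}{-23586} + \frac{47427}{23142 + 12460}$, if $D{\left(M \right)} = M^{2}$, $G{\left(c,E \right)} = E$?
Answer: $\frac{559235407}{419854386} \approx 1.332$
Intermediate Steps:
$\frac{D{\left(G{\left(-9,2 \right)} \right)}}{-23586} + \frac{47427}{23142 + 12460} = \frac{2^{2}}{-23586} + \frac{47427}{23142 + 12460} = 4 \left(- \frac{1}{23586}\right) + \frac{47427}{35602} = - \frac{2}{11793} + 47427 \cdot \frac{1}{35602} = - \frac{2}{11793} + \frac{47427}{35602} = \frac{559235407}{419854386}$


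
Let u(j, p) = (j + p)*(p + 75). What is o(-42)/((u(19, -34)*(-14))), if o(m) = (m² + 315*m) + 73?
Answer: -11393/8610 ≈ -1.3232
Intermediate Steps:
o(m) = 73 + m² + 315*m
u(j, p) = (75 + p)*(j + p) (u(j, p) = (j + p)*(75 + p) = (75 + p)*(j + p))
o(-42)/((u(19, -34)*(-14))) = (73 + (-42)² + 315*(-42))/((((-34)² + 75*19 + 75*(-34) + 19*(-34))*(-14))) = (73 + 1764 - 13230)/(((1156 + 1425 - 2550 - 646)*(-14))) = -11393/((-615*(-14))) = -11393/8610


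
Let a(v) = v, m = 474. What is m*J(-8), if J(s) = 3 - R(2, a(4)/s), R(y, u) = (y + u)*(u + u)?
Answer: 2133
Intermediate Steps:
R(y, u) = 2*u*(u + y) (R(y, u) = (u + y)*(2*u) = 2*u*(u + y))
J(s) = 3 - 8*(2 + 4/s)/s (J(s) = 3 - 2*4/s*(4/s + 2) = 3 - 2*4/s*(2 + 4/s) = 3 - 8*(2 + 4/s)/s)
m*J(-8) = 474*(3 - 32/(-8)² - 16/(-8)) = 474*(3 - 32*1/64 - 16*(-⅛)) = 474*(3 - ½ + 2) = 474*(9/2) = 2133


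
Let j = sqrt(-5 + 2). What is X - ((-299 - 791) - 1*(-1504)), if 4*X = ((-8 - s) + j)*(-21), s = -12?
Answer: -435 - 21*I*sqrt(3)/4 ≈ -435.0 - 9.0933*I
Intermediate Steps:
j = I*sqrt(3) (j = sqrt(-3) = I*sqrt(3) ≈ 1.732*I)
X = -21 - 21*I*sqrt(3)/4 (X = (((-8 - 1*(-12)) + I*sqrt(3))*(-21))/4 = (((-8 + 12) + I*sqrt(3))*(-21))/4 = ((4 + I*sqrt(3))*(-21))/4 = (-84 - 21*I*sqrt(3))/4 = -21 - 21*I*sqrt(3)/4 ≈ -21.0 - 9.0933*I)
X - ((-299 - 791) - 1*(-1504)) = (-21 - 21*I*sqrt(3)/4) - ((-299 - 791) - 1*(-1504)) = (-21 - 21*I*sqrt(3)/4) - (-1090 + 1504) = (-21 - 21*I*sqrt(3)/4) - 1*414 = (-21 - 21*I*sqrt(3)/4) - 414 = -435 - 21*I*sqrt(3)/4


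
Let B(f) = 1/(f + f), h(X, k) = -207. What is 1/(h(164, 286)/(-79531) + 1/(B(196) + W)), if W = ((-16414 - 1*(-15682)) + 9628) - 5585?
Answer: 103224318803/299844143 ≈ 344.26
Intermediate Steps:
B(f) = 1/(2*f)
W = 3311 (W = ((-16414 + 15682) + 9628) - 5585 = (-732 + 9628) - 5585 = 8896 - 5585 = 3311)
1/(h(164, 286)/(-79531) + 1/(B(196) + W)) = 1/(-207/(-79531) + 1/((1/2)/196 + 3311)) = 1/(-207*(-1/79531) + 1/((1/2)*(1/196) + 3311)) = 1/(207/79531 + 1/(1/392 + 3311)) = 1/(207/79531 + 1/(1297913/392)) = 1/(207/79531 + 392/1297913) = 1/(299844143/103224318803) = 103224318803/299844143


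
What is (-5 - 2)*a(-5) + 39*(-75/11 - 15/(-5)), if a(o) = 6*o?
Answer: 672/11 ≈ 61.091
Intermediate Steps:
(-5 - 2)*a(-5) + 39*(-75/11 - 15/(-5)) = (-5 - 2)*(6*(-5)) + 39*(-75/11 - 15/(-5)) = -7*(-30) + 39*(-75*1/11 - 15*(-⅕)) = 210 + 39*(-75/11 + 3) = 210 + 39*(-42/11) = 210 - 1638/11 = 672/11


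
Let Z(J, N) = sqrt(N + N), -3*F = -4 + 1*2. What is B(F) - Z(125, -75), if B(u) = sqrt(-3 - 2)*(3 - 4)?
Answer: I*(-sqrt(5) - 5*sqrt(6)) ≈ -14.484*I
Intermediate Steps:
F = 2/3 (F = -(-4 + 1*2)/3 = -(-4 + 2)/3 = -1/3*(-2) = 2/3 ≈ 0.66667)
Z(J, N) = sqrt(2)*sqrt(N) (Z(J, N) = sqrt(2*N) = sqrt(2)*sqrt(N))
B(u) = -I*sqrt(5) (B(u) = sqrt(-5)*(-1) = (I*sqrt(5))*(-1) = -I*sqrt(5))
B(F) - Z(125, -75) = -I*sqrt(5) - sqrt(2)*sqrt(-75) = -I*sqrt(5) - sqrt(2)*5*I*sqrt(3) = -I*sqrt(5) - 5*I*sqrt(6)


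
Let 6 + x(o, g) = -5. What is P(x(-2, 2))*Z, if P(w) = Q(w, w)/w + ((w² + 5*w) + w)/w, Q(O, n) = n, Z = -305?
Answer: 1220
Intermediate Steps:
x(o, g) = -11 (x(o, g) = -6 - 5 = -11)
P(w) = 1 + (w² + 6*w)/w (P(w) = w/w + ((w² + 5*w) + w)/w = 1 + (w² + 6*w)/w)
P(x(-2, 2))*Z = (7 - 11)*(-305) = -4*(-305) = 1220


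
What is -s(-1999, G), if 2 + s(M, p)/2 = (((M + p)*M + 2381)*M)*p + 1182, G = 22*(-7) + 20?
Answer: -2285565575896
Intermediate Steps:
G = -134 (G = -154 + 20 = -134)
s(M, p) = 2360 + 2*M*p*(2381 + M*(M + p)) (s(M, p) = -4 + 2*((((M + p)*M + 2381)*M)*p + 1182) = -4 + 2*(((M*(M + p) + 2381)*M)*p + 1182) = -4 + 2*(((2381 + M*(M + p))*M)*p + 1182) = -4 + 2*((M*(2381 + M*(M + p)))*p + 1182) = -4 + 2*(M*p*(2381 + M*(M + p)) + 1182) = -4 + 2*(1182 + M*p*(2381 + M*(M + p))) = -4 + (2364 + 2*M*p*(2381 + M*(M + p))) = 2360 + 2*M*p*(2381 + M*(M + p)))
-s(-1999, G) = -(2360 + 2*(-134)*(-1999)³ + 2*(-1999)²*(-134)² + 4762*(-1999)*(-134)) = -(2360 + 2*(-134)*(-7988005999) + 2*3996001*17956 + 1275577892) = -(2360 + 2140785607732 + 143504387912 + 1275577892) = -1*2285565575896 = -2285565575896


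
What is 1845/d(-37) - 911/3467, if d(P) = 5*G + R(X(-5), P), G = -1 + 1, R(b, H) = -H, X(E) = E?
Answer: 6362908/128279 ≈ 49.602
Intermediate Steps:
G = 0
d(P) = -P (d(P) = 5*0 - P = 0 - P = -P)
1845/d(-37) - 911/3467 = 1845/((-1*(-37))) - 911/3467 = 1845/37 - 911*1/3467 = 1845*(1/37) - 911/3467 = 1845/37 - 911/3467 = 6362908/128279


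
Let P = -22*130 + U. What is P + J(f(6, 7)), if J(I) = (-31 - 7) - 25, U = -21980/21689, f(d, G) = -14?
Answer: -63418927/21689 ≈ -2924.0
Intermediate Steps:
U = -21980/21689 (U = -21980*1/21689 = -21980/21689 ≈ -1.0134)
J(I) = -63 (J(I) = -38 - 25 = -63)
P = -62052520/21689 (P = -22*130 - 21980/21689 = -2860 - 21980/21689 = -62052520/21689 ≈ -2861.0)
P + J(f(6, 7)) = -62052520/21689 - 63 = -63418927/21689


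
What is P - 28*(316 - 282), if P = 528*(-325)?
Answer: -172552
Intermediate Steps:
P = -171600
P - 28*(316 - 282) = -171600 - 28*(316 - 282) = -171600 - 28*34 = -171600 - 1*952 = -171600 - 952 = -172552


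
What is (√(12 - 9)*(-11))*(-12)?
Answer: 132*√3 ≈ 228.63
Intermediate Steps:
(√(12 - 9)*(-11))*(-12) = (√3*(-11))*(-12) = -11*√3*(-12) = 132*√3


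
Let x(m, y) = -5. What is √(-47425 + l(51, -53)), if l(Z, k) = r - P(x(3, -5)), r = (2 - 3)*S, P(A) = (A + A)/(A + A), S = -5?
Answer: 3*I*√5269 ≈ 217.76*I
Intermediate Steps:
P(A) = 1 (P(A) = (2*A)/((2*A)) = (2*A)*(1/(2*A)) = 1)
r = 5 (r = (2 - 3)*(-5) = -1*(-5) = 5)
l(Z, k) = 4 (l(Z, k) = 5 - 1*1 = 5 - 1 = 4)
√(-47425 + l(51, -53)) = √(-47425 + 4) = √(-47421) = 3*I*√5269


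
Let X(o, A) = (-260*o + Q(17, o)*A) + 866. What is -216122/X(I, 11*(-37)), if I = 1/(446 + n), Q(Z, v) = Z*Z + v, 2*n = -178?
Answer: 38577777/20841458 ≈ 1.8510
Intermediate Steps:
n = -89 (n = (1/2)*(-178) = -89)
Q(Z, v) = v + Z**2 (Q(Z, v) = Z**2 + v = v + Z**2)
I = 1/357 (I = 1/(446 - 89) = 1/357 ≈ 0.0028011)
X(o, A) = 866 - 260*o + A*(289 + o) (X(o, A) = (-260*o + (o + 17**2)*A) + 866 = (-260*o + (o + 289)*A) + 866 = (-260*o + (289 + o)*A) + 866 = (-260*o + A*(289 + o)) + 866 = 866 - 260*o + A*(289 + o))
-216122/X(I, 11*(-37)) = -216122/(866 - 260*1/357 + (11*(-37))*(289 + 1/357)) = -216122/(866 - 260/357 - 407*103174/357) = -216122/(866 - 260/357 - 41991818/357) = -216122/(-41682916/357) = -216122*(-357/41682916) = 38577777/20841458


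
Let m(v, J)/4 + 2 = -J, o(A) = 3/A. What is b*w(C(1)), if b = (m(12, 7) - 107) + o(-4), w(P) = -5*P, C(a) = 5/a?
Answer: 14375/4 ≈ 3593.8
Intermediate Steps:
m(v, J) = -8 - 4*J (m(v, J) = -8 + 4*(-J) = -8 - 4*J)
b = -575/4 (b = ((-8 - 4*7) - 107) + 3/(-4) = ((-8 - 28) - 107) + 3*(-1/4) = (-36 - 107) - 3/4 = -143 - 3/4 = -575/4 ≈ -143.75)
b*w(C(1)) = -(-2875)*5/1/4 = -(-2875)*5*1/4 = -(-2875)*5/4 = -575/4*(-25) = 14375/4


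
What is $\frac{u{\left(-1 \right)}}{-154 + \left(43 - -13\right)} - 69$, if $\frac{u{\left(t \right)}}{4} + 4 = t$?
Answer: $- \frac{3371}{49} \approx -68.796$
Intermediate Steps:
$u{\left(t \right)} = -16 + 4 t$
$\frac{u{\left(-1 \right)}}{-154 + \left(43 - -13\right)} - 69 = \frac{-16 + 4 \left(-1\right)}{-154 + \left(43 - -13\right)} - 69 = \frac{-16 - 4}{-154 + \left(43 + 13\right)} - 69 = \frac{1}{-154 + 56} \left(-20\right) - 69 = \frac{1}{-98} \left(-20\right) - 69 = \left(- \frac{1}{98}\right) \left(-20\right) - 69 = \frac{10}{49} - 69 = - \frac{3371}{49}$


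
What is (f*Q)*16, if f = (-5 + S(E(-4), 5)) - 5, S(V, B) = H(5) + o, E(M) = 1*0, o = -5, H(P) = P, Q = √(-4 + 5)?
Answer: -160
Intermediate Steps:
Q = 1 (Q = √1 = 1)
E(M) = 0
S(V, B) = 0 (S(V, B) = 5 - 5 = 0)
f = -10 (f = (-5 + 0) - 5 = -5 - 5 = -10)
(f*Q)*16 = -10*1*16 = -10*16 = -160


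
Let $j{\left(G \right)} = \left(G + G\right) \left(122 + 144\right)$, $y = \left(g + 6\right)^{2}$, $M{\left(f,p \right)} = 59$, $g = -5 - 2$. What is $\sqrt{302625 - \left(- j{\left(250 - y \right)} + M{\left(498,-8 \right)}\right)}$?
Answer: $\sqrt{435034} \approx 659.57$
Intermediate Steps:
$g = -7$ ($g = -5 - 2 = -7$)
$y = 1$ ($y = \left(-7 + 6\right)^{2} = \left(-1\right)^{2} = 1$)
$j{\left(G \right)} = 532 G$ ($j{\left(G \right)} = 2 G 266 = 532 G$)
$\sqrt{302625 - \left(- j{\left(250 - y \right)} + M{\left(498,-8 \right)}\right)} = \sqrt{302625 + \left(532 \left(250 - 1\right) - 59\right)} = \sqrt{302625 - \left(59 - 532 \left(250 - 1\right)\right)} = \sqrt{302625 + \left(532 \cdot 249 - 59\right)} = \sqrt{302625 + \left(132468 - 59\right)} = \sqrt{302625 + 132409} = \sqrt{435034}$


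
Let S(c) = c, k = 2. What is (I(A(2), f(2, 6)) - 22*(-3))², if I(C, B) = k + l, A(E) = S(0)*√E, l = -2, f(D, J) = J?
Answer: 4356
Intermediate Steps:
A(E) = 0 (A(E) = 0*√E = 0)
I(C, B) = 0 (I(C, B) = 2 - 2 = 0)
(I(A(2), f(2, 6)) - 22*(-3))² = (0 - 22*(-3))² = (0 + 66)² = 66² = 4356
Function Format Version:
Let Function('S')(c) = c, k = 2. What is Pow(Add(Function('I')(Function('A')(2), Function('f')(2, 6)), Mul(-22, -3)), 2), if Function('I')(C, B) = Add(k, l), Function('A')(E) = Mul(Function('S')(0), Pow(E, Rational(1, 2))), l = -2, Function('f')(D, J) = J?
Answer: 4356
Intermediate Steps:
Function('A')(E) = 0 (Function('A')(E) = Mul(0, Pow(E, Rational(1, 2))) = 0)
Function('I')(C, B) = 0 (Function('I')(C, B) = Add(2, -2) = 0)
Pow(Add(Function('I')(Function('A')(2), Function('f')(2, 6)), Mul(-22, -3)), 2) = Pow(Add(0, Mul(-22, -3)), 2) = Pow(Add(0, 66), 2) = Pow(66, 2) = 4356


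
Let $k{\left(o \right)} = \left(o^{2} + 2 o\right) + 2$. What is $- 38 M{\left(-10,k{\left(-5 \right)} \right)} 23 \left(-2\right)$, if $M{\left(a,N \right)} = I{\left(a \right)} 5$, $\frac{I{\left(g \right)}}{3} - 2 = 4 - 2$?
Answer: $104880$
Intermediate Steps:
$I{\left(g \right)} = 12$ ($I{\left(g \right)} = 6 + 3 \left(4 - 2\right) = 6 + 3 \cdot 2 = 6 + 6 = 12$)
$k{\left(o \right)} = 2 + o^{2} + 2 o$
$M{\left(a,N \right)} = 60$ ($M{\left(a,N \right)} = 12 \cdot 5 = 60$)
$- 38 M{\left(-10,k{\left(-5 \right)} \right)} 23 \left(-2\right) = \left(-38\right) 60 \cdot 23 \left(-2\right) = \left(-2280\right) \left(-46\right) = 104880$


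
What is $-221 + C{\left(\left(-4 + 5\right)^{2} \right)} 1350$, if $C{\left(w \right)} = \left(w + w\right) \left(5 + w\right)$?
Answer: $15979$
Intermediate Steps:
$C{\left(w \right)} = 2 w \left(5 + w\right)$
$-221 + C{\left(\left(-4 + 5\right)^{2} \right)} 1350 = -221 + 2 \left(-4 + 5\right)^{2} \left(5 + \left(-4 + 5\right)^{2}\right) 1350 = -221 + 2 \cdot 1^{2} \left(5 + 1^{2}\right) 1350 = -221 + 2 \cdot 1 \left(5 + 1\right) 1350 = -221 + 2 \cdot 1 \cdot 6 \cdot 1350 = -221 + 12 \cdot 1350 = -221 + 16200 = 15979$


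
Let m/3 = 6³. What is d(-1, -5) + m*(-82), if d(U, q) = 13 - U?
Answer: -53122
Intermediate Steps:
m = 648 (m = 3*6³ = 3*216 = 648)
d(-1, -5) + m*(-82) = (13 - 1*(-1)) + 648*(-82) = (13 + 1) - 53136 = 14 - 53136 = -53122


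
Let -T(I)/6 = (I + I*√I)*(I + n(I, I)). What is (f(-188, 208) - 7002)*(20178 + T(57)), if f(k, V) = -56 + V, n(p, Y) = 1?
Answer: -2342700 + 135876600*√57 ≈ 1.0235e+9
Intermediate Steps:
T(I) = -6*(1 + I)*(I + I^(3/2)) (T(I) = -6*(I + I*√I)*(I + 1) = -6*(I + I^(3/2))*(1 + I) = -6*(1 + I)*(I + I^(3/2)))
(f(-188, 208) - 7002)*(20178 + T(57)) = ((-56 + 208) - 7002)*(20178 + (-6*57 - 6*57² - 342*√57 - 19494*√57)) = (152 - 7002)*(20178 + (-342 - 6*3249 - 342*√57 - 19494*√57)) = -6850*(20178 + (-342 - 19494 - 342*√57 - 19494*√57)) = -6850*(20178 + (-19836 - 19836*√57)) = -6850*(342 - 19836*√57) = -2342700 + 135876600*√57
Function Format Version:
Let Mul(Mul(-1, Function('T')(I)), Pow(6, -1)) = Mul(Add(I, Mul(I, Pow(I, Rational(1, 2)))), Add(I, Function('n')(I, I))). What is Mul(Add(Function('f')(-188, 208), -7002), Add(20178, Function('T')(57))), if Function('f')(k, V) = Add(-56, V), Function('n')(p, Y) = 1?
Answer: Add(-2342700, Mul(135876600, Pow(57, Rational(1, 2)))) ≈ 1.0235e+9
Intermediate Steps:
Function('T')(I) = Mul(-6, Add(1, I), Add(I, Pow(I, Rational(3, 2)))) (Function('T')(I) = Mul(-6, Mul(Add(I, Mul(I, Pow(I, Rational(1, 2)))), Add(I, 1))) = Mul(-6, Mul(Add(I, Pow(I, Rational(3, 2))), Add(1, I))) = Mul(-6, Mul(Add(1, I), Add(I, Pow(I, Rational(3, 2))))) = Mul(-6, Add(1, I), Add(I, Pow(I, Rational(3, 2)))))
Mul(Add(Function('f')(-188, 208), -7002), Add(20178, Function('T')(57))) = Mul(Add(Add(-56, 208), -7002), Add(20178, Add(Mul(-6, 57), Mul(-6, Pow(57, 2)), Mul(-6, Pow(57, Rational(3, 2))), Mul(-6, Pow(57, Rational(5, 2)))))) = Mul(Add(152, -7002), Add(20178, Add(-342, Mul(-6, 3249), Mul(-6, Mul(57, Pow(57, Rational(1, 2)))), Mul(-6, Mul(3249, Pow(57, Rational(1, 2))))))) = Mul(-6850, Add(20178, Add(-342, -19494, Mul(-342, Pow(57, Rational(1, 2))), Mul(-19494, Pow(57, Rational(1, 2)))))) = Mul(-6850, Add(20178, Add(-19836, Mul(-19836, Pow(57, Rational(1, 2)))))) = Mul(-6850, Add(342, Mul(-19836, Pow(57, Rational(1, 2))))) = Add(-2342700, Mul(135876600, Pow(57, Rational(1, 2))))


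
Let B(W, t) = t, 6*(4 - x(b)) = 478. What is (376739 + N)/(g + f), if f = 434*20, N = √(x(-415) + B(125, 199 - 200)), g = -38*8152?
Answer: -376739/301096 - I*√690/903288 ≈ -1.2512 - 2.908e-5*I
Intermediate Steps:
x(b) = -227/3 (x(b) = 4 - ⅙*478 = 4 - 239/3 = -227/3)
g = -309776
N = I*√690/3 (N = √(-227/3 + (199 - 200)) = √(-227/3 - 1) = √(-230/3) = I*√690/3 ≈ 8.756*I)
f = 8680
(376739 + N)/(g + f) = (376739 + I*√690/3)/(-309776 + 8680) = (376739 + I*√690/3)/(-301096) = (376739 + I*√690/3)*(-1/301096) = -376739/301096 - I*√690/903288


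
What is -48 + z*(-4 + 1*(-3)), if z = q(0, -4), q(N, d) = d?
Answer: -20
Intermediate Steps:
z = -4
-48 + z*(-4 + 1*(-3)) = -48 - 4*(-4 + 1*(-3)) = -48 - 4*(-4 - 3) = -48 - 4*(-7) = -48 + 28 = -20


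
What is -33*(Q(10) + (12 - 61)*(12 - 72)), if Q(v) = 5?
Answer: -97185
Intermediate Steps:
-33*(Q(10) + (12 - 61)*(12 - 72)) = -33*(5 + (12 - 61)*(12 - 72)) = -33*(5 - 49*(-60)) = -33*(5 + 2940) = -33*2945 = -97185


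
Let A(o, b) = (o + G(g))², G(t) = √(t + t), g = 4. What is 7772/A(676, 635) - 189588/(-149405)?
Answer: 1253761188566361/974959850017210 - 328367*√2/3262808641 ≈ 1.2858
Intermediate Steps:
G(t) = √2*√t (G(t) = √(2*t) = √2*√t)
A(o, b) = (o + 2*√2)² (A(o, b) = (o + √2*√4)² = (o + √2*2)² = (o + 2*√2)²)
7772/A(676, 635) - 189588/(-149405) = 7772/((676 + 2*√2)²) - 189588/(-149405) = 7772/(676 + 2*√2)² - 189588*(-1/149405) = 7772/(676 + 2*√2)² + 189588/149405 = 189588/149405 + 7772/(676 + 2*√2)²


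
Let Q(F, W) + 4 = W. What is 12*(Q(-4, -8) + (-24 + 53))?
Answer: 204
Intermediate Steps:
Q(F, W) = -4 + W
12*(Q(-4, -8) + (-24 + 53)) = 12*((-4 - 8) + (-24 + 53)) = 12*(-12 + 29) = 12*17 = 204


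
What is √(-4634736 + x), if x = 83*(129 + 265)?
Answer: I*√4602034 ≈ 2145.2*I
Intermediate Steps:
x = 32702 (x = 83*394 = 32702)
√(-4634736 + x) = √(-4634736 + 32702) = √(-4602034) = I*√4602034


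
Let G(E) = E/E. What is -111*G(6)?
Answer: -111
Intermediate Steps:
G(E) = 1
-111*G(6) = -111*1 = -111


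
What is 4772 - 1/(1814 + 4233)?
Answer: 28856283/6047 ≈ 4772.0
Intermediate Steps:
4772 - 1/(1814 + 4233) = 4772 - 1/6047 = 28856283/6047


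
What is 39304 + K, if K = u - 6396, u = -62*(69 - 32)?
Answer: 30614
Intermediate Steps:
u = -2294 (u = -62*37 = -2294)
K = -8690 (K = -2294 - 6396 = -8690)
39304 + K = 39304 - 8690 = 30614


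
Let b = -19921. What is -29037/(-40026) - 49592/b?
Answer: 854471823/265785982 ≈ 3.2149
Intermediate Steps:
-29037/(-40026) - 49592/b = -29037/(-40026) - 49592/(-19921) = -29037*(-1/40026) - 49592*(-1/19921) = 9679/13342 + 49592/19921 = 854471823/265785982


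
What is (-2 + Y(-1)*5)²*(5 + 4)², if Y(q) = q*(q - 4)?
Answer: 42849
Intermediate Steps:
Y(q) = q*(-4 + q)
(-2 + Y(-1)*5)²*(5 + 4)² = (-2 - (-4 - 1)*5)²*(5 + 4)² = (-2 - 1*(-5)*5)²*9² = (-2 + 5*5)²*81 = (-2 + 25)²*81 = 23²*81 = 529*81 = 42849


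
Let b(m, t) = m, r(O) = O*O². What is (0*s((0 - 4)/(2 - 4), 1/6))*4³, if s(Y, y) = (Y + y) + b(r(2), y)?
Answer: 0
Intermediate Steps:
r(O) = O³
s(Y, y) = 8 + Y + y (s(Y, y) = (Y + y) + 2³ = (Y + y) + 8 = 8 + Y + y)
(0*s((0 - 4)/(2 - 4), 1/6))*4³ = (0*(8 + (0 - 4)/(2 - 4) + 1/6))*4³ = (0*(8 - 4/(-2) + ⅙))*64 = (0*(8 - 4*(-½) + ⅙))*64 = (0*(8 + 2 + ⅙))*64 = (0*(61/6))*64 = 0*64 = 0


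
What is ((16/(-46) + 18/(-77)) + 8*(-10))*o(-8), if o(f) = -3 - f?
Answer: -713550/1771 ≈ -402.91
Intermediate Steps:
((16/(-46) + 18/(-77)) + 8*(-10))*o(-8) = ((16/(-46) + 18/(-77)) + 8*(-10))*(-3 - 1*(-8)) = ((16*(-1/46) + 18*(-1/77)) - 80)*(-3 + 8) = ((-8/23 - 18/77) - 80)*5 = (-1030/1771 - 80)*5 = -142710/1771*5 = -713550/1771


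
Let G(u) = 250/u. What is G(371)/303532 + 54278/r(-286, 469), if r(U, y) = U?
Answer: -1528066424979/8051641598 ≈ -189.78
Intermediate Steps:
G(371)/303532 + 54278/r(-286, 469) = (250/371)/303532 + 54278/(-286) = (250*(1/371))*(1/303532) + 54278*(-1/286) = (250/371)*(1/303532) - 27139/143 = 125/56305186 - 27139/143 = -1528066424979/8051641598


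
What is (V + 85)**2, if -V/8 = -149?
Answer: 1630729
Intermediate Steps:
V = 1192 (V = -8*(-149) = 1192)
(V + 85)**2 = (1192 + 85)**2 = 1277**2 = 1630729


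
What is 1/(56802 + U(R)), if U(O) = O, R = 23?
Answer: 1/56825 ≈ 1.7598e-5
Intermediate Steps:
1/(56802 + U(R)) = 1/(56802 + 23) = 1/56825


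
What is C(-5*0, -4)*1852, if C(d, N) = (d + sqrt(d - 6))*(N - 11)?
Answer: -27780*I*sqrt(6) ≈ -68047.0*I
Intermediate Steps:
C(d, N) = (-11 + N)*(d + sqrt(-6 + d)) (C(d, N) = (d + sqrt(-6 + d))*(-11 + N) = (-11 + N)*(d + sqrt(-6 + d)))
C(-5*0, -4)*1852 = (-(-55)*0 - 11*sqrt(-6 - 5*0) - (-20)*0 - 4*sqrt(-6 - 5*0))*1852 = (-11*0 - 11*sqrt(-6 + 0) - 4*0 - 4*sqrt(-6 + 0))*1852 = (0 - 11*I*sqrt(6) + 0 - 4*I*sqrt(6))*1852 = -15*I*sqrt(6)*1852 = -27780*I*sqrt(6)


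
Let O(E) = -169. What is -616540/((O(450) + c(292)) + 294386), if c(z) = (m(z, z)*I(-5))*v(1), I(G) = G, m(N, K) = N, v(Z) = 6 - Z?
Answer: -616540/286917 ≈ -2.1488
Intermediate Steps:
c(z) = -25*z (c(z) = (z*(-5))*(6 - 1*1) = (-5*z)*(6 - 1) = -5*z*5 = -25*z)
-616540/((O(450) + c(292)) + 294386) = -616540/((-169 - 25*292) + 294386) = -616540/((-169 - 7300) + 294386) = -616540/(-7469 + 294386) = -616540/286917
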